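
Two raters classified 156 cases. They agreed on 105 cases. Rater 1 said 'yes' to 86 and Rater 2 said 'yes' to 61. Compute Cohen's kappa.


P_o = 105/156 = 0.673077
P_e = (86*61 + 70*95) / 24336 = 0.488823
kappa = (P_o - P_e) / (1 - P_e)
kappa = (0.673077 - 0.488823) / (1 - 0.488823)
kappa = 0.3605

0.3605


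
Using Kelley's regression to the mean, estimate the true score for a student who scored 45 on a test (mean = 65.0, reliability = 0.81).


T_est = rxx * X + (1 - rxx) * mean
T_est = 0.81 * 45 + 0.19 * 65.0
T_est = 36.45 + 12.35
T_est = 48.8

48.8


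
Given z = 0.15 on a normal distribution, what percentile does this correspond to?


CDF(z) = 0.5 * (1 + erf(z/sqrt(2)))
erf(0.1061) = 0.1192
CDF = 0.5596
Percentile rank = 0.5596 * 100 = 55.96

55.96


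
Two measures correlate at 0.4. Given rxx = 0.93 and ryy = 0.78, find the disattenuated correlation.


r_corrected = rxy / sqrt(rxx * ryy)
= 0.4 / sqrt(0.93 * 0.78)
= 0.4 / sqrt(0.7254)
= 0.4 / 0.851704
r_corrected = 0.4696

0.4696


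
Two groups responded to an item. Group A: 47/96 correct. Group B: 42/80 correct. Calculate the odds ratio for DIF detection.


Odds_A = 47/49 = 0.9592
Odds_B = 42/38 = 1.1053
OR = Odds_A / Odds_B = 0.9592 / 1.1053
Exactly, OR = (47 * 38) / (49 * 42) = 1786 / 2058
OR = 0.8678

0.8678


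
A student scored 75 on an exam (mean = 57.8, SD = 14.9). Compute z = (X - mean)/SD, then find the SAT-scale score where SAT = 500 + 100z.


z = (X - mean) / SD = (75 - 57.8) / 14.9
z = 17.2 / 14.9
z = 1.1544
SAT-scale = SAT = 500 + 100z
Carry z at full precision (z = 17.2 / 14.9) into the conversion:
SAT-scale = 500 + 100 * (17.2 / 14.9) = 500 + 1720 / 14.9
SAT-scale = 500 + 115.4362
SAT-scale = 615.4362

615.4362


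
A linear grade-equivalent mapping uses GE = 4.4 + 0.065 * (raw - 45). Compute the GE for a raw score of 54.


raw - median = 54 - 45 = 9
slope * diff = 0.065 * 9 = 0.585
GE = 4.4 + 0.585
GE = 4.985

4.985


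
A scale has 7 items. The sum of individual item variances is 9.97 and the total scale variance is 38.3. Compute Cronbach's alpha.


alpha = (k/(k-1)) * (1 - sum(si^2)/s_total^2)
= (7/6) * (1 - 9.97/38.3)
alpha = 0.863

0.863


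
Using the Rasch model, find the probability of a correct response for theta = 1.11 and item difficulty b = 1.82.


theta - b = 1.11 - 1.82 = -0.71
exp(-(theta - b)) = exp(0.71) = 2.034
P = 1 / (1 + 2.034)
P = 0.3296

0.3296


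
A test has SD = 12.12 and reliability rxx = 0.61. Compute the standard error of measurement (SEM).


SEM = SD * sqrt(1 - rxx)
SEM = 12.12 * sqrt(1 - 0.61)
SEM = 12.12 * sqrt(0.39) = 12.12 * 0.6245
SEM = 7.5689

7.5689


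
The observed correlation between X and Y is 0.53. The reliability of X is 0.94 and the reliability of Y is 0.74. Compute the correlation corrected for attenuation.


r_corrected = rxy / sqrt(rxx * ryy)
= 0.53 / sqrt(0.94 * 0.74)
= 0.53 / sqrt(0.6956)
= 0.53 / 0.834026
r_corrected = 0.6355

0.6355


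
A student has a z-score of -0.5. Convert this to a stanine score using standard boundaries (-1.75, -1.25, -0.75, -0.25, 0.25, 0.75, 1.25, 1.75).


Stanine boundaries: [-1.75, -1.25, -0.75, -0.25, 0.25, 0.75, 1.25, 1.75]
z = -0.5
Check each boundary:
  z >= -1.75 -> could be stanine 2
  z >= -1.25 -> could be stanine 3
  z >= -0.75 -> could be stanine 4
  z < -0.25
  z < 0.25
  z < 0.75
  z < 1.25
  z < 1.75
Highest qualifying boundary gives stanine = 4

4


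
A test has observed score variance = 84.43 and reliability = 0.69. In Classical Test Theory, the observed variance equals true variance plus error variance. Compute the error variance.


var_true = rxx * var_obs = 0.69 * 84.43 = 58.2567
var_error = var_obs - var_true
var_error = 84.43 - 58.2567
var_error = 26.1733

26.1733


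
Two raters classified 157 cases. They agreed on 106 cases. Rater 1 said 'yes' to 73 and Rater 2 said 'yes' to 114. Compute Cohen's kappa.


P_o = 106/157 = 0.675159
P_e = (73*114 + 84*43) / 24649 = 0.484158
kappa = (P_o - P_e) / (1 - P_e)
kappa = (0.675159 - 0.484158) / (1 - 0.484158)
kappa = 0.3703

0.3703


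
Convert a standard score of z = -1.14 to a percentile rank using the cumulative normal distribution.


CDF(z) = 0.5 * (1 + erf(z/sqrt(2)))
erf(-0.8061) = -0.7457
CDF = 0.1271
Percentile rank = 0.1271 * 100 = 12.71

12.71


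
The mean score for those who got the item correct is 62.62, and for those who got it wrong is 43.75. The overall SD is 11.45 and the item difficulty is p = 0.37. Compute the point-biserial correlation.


q = 1 - p = 0.63
rpb = ((M1 - M0) / SD) * sqrt(p * q)
rpb = ((62.62 - 43.75) / 11.45) * sqrt(0.37 * 0.63)
rpb = 0.7957

0.7957


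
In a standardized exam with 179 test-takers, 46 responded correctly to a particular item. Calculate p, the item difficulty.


Item difficulty p = number correct / total examinees
p = 46 / 179
p = 0.257

0.257


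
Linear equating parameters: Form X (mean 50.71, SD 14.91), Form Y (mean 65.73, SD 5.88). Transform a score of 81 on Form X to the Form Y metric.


slope = SD_Y / SD_X = 5.88 / 14.91 ~ 0.3944
intercept = mean_Y - slope * mean_X = 65.73 - (5.88 / 14.91) * 50.71 ~ 45.7317
Y = slope * X + intercept. To avoid rounding drift from the rounded slope/intercept, evaluate the equivalent form Y = mean_Y + SD_Y * (X - mean_X) / SD_X at full precision:
Y = 65.73 + 5.88 * (81 - 50.71) / 14.91
Y = 65.73 + 5.88 * 30.29 / 14.91
Y = 65.73 + 178.1052 / 14.91
Y = 65.73 + 11.9454
Y = 77.6754

77.6754


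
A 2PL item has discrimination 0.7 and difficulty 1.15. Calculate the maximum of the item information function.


For 2PL, max info at theta = b = 1.15
I_max = a^2 / 4 = 0.7^2 / 4
= 0.49 / 4
I_max = 0.1225

0.1225


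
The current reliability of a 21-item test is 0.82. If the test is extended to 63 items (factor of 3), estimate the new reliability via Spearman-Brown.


r_new = (n * rxx) / (1 + (n-1) * rxx)
r_new = (3 * 0.82) / (1 + 2 * 0.82)
r_new = 2.46 / 2.64
r_new = 0.9318

0.9318


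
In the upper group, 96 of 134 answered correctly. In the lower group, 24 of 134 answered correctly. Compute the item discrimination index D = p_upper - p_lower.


p_upper = 96/134 = 0.7164
p_lower = 24/134 = 0.1791
D = 0.7164 - 0.1791 = 0.5373

0.5373


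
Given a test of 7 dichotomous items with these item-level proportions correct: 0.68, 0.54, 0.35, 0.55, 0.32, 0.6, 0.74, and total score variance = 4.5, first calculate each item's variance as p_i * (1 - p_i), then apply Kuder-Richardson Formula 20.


For each item, compute p_i * q_i:
  Item 1: 0.68 * 0.32 = 0.2176
  Item 2: 0.54 * 0.46 = 0.2484
  Item 3: 0.35 * 0.65 = 0.2275
  Item 4: 0.55 * 0.45 = 0.2475
  Item 5: 0.32 * 0.68 = 0.2176
  Item 6: 0.6 * 0.4 = 0.24
  Item 7: 0.74 * 0.26 = 0.1924
Sum(p_i * q_i) = 0.2176 + 0.2484 + 0.2275 + 0.2475 + 0.2176 + 0.24 + 0.1924 = 1.591
KR-20 = (k/(k-1)) * (1 - Sum(p_i*q_i) / Var_total)
= (7/6) * (1 - 1.591/4.5)
= 1.1667 * 0.6464
KR-20 = 0.7542

0.7542


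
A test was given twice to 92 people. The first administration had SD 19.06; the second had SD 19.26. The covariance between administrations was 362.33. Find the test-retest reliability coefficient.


r = cov(X,Y) / (SD_X * SD_Y)
r = 362.33 / (19.06 * 19.26)
r = 362.33 / 367.0956
r = 0.987

0.987


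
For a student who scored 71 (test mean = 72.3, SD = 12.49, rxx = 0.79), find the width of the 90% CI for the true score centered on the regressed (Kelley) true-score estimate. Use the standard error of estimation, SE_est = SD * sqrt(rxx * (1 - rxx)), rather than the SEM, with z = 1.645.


True score estimate = 0.79*71 + 0.21*72.3 = 71.273
SE_est = SD * sqrt(rxx * (1 - rxx)) = 12.49 * sqrt(0.79 * 0.21) = 12.49 * sqrt(0.1659) = 5.08728
CI = T_est +/- z * SE_est, so width = 2 * z * SE_est = 2 * 1.645 * 5.08728
Width = 16.7372

16.7372


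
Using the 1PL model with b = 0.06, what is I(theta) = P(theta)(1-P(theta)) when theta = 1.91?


P = 1/(1+exp(-(1.91-0.06))) = 0.8641
I = P*(1-P) = 0.8641 * 0.1359
I = 0.1174

0.1174


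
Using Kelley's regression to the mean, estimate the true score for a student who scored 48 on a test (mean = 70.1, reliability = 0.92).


T_est = rxx * X + (1 - rxx) * mean
T_est = 0.92 * 48 + 0.08 * 70.1
T_est = 44.16 + 5.608
T_est = 49.768

49.768


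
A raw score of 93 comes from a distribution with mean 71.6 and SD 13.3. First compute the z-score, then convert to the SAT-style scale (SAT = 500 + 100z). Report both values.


z = (X - mean) / SD = (93 - 71.6) / 13.3
z = 21.4 / 13.3
z = 1.609
SAT-scale = SAT = 500 + 100z
Carry z at full precision (z = 21.4 / 13.3) into the conversion:
SAT-scale = 500 + 100 * (21.4 / 13.3) = 500 + 2140 / 13.3
SAT-scale = 500 + 160.9023
SAT-scale = 660.9023

660.9023


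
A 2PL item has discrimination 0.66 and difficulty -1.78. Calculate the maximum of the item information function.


For 2PL, max info at theta = b = -1.78
I_max = a^2 / 4 = 0.66^2 / 4
= 0.4356 / 4
I_max = 0.1089

0.1089


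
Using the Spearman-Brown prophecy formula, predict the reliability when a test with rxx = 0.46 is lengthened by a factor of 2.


r_new = (n * rxx) / (1 + (n-1) * rxx)
r_new = (2 * 0.46) / (1 + 1 * 0.46)
r_new = 0.92 / 1.46
r_new = 0.6301

0.6301


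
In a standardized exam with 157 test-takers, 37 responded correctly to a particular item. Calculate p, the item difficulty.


Item difficulty p = number correct / total examinees
p = 37 / 157
p = 0.2357

0.2357


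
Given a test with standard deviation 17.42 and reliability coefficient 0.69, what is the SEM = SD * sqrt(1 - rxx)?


SEM = SD * sqrt(1 - rxx)
SEM = 17.42 * sqrt(1 - 0.69)
SEM = 17.42 * sqrt(0.31) = 17.42 * 0.556776
SEM = 9.699

9.699


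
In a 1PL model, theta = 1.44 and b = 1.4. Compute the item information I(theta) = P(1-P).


P = 1/(1+exp(-(1.44-1.4))) = 0.51
I = P*(1-P) = 0.51 * 0.49
I = 0.2499

0.2499


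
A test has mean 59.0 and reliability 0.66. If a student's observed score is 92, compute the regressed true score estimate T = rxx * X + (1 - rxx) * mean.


T_est = rxx * X + (1 - rxx) * mean
T_est = 0.66 * 92 + 0.34 * 59.0
T_est = 60.72 + 20.06
T_est = 80.78

80.78


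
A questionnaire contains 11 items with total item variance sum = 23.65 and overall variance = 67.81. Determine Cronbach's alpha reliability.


alpha = (k/(k-1)) * (1 - sum(si^2)/s_total^2)
= (11/10) * (1 - 23.65/67.81)
alpha = 0.7164

0.7164


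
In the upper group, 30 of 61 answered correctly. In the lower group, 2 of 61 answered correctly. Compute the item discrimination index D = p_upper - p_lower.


p_upper = 30/61 = 0.4918
p_lower = 2/61 = 0.0328
D = 0.4918 - 0.0328 = 0.459

0.459


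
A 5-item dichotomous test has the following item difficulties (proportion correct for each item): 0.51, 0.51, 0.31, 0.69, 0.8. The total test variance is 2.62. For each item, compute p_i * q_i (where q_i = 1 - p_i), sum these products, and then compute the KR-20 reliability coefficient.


For each item, compute p_i * q_i:
  Item 1: 0.51 * 0.49 = 0.2499
  Item 2: 0.51 * 0.49 = 0.2499
  Item 3: 0.31 * 0.69 = 0.2139
  Item 4: 0.69 * 0.31 = 0.2139
  Item 5: 0.8 * 0.2 = 0.16
Sum(p_i * q_i) = 0.2499 + 0.2499 + 0.2139 + 0.2139 + 0.16 = 1.0876
KR-20 = (k/(k-1)) * (1 - Sum(p_i*q_i) / Var_total)
= (5/4) * (1 - 1.0876/2.62)
= 1.25 * 0.5849
KR-20 = 0.7311

0.7311


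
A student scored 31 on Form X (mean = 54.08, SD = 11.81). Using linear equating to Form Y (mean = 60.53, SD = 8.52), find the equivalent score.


slope = SD_Y / SD_X = 8.52 / 11.81 ~ 0.7214
intercept = mean_Y - slope * mean_X = 60.53 - (8.52 / 11.81) * 54.08 ~ 21.5155
Y = slope * X + intercept. To avoid rounding drift from the rounded slope/intercept, evaluate the equivalent form Y = mean_Y + SD_Y * (X - mean_X) / SD_X at full precision:
Y = 60.53 + 8.52 * (31 - 54.08) / 11.81
Y = 60.53 - 8.52 * 23.08 / 11.81
Y = 60.53 - 196.6416 / 11.81
Y = 60.53 - 16.6504
Y = 43.8796

43.8796


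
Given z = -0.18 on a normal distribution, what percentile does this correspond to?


CDF(z) = 0.5 * (1 + erf(z/sqrt(2)))
erf(-0.1273) = -0.1428
CDF = 0.4286
Percentile rank = 0.4286 * 100 = 42.86

42.86


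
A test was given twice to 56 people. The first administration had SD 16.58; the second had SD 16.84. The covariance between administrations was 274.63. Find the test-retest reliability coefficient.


r = cov(X,Y) / (SD_X * SD_Y)
r = 274.63 / (16.58 * 16.84)
r = 274.63 / 279.2072
r = 0.9836

0.9836


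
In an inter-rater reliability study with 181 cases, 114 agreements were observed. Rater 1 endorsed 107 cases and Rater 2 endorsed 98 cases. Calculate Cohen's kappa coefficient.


P_o = 114/181 = 0.629834
P_e = (107*98 + 74*83) / 32761 = 0.507555
kappa = (P_o - P_e) / (1 - P_e)
kappa = (0.629834 - 0.507555) / (1 - 0.507555)
kappa = 0.2483

0.2483


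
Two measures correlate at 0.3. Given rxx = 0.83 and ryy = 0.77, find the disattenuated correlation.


r_corrected = rxy / sqrt(rxx * ryy)
= 0.3 / sqrt(0.83 * 0.77)
= 0.3 / sqrt(0.6391)
= 0.3 / 0.799437
r_corrected = 0.3753

0.3753


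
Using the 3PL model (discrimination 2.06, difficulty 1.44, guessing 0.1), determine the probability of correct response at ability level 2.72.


logit = 2.06*(2.72 - 1.44) = 2.6368
P* = 1/(1 + exp(-2.6368)) = 0.9332
P = 0.1 + (1 - 0.1) * 0.9332
P = 0.9399

0.9399


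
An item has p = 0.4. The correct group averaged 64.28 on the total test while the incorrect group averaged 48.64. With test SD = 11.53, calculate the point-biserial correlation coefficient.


q = 1 - p = 0.6
rpb = ((M1 - M0) / SD) * sqrt(p * q)
rpb = ((64.28 - 48.64) / 11.53) * sqrt(0.4 * 0.6)
rpb = 0.6645

0.6645


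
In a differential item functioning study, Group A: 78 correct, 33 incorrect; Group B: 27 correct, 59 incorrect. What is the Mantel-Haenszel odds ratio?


Odds_A = 78/33 = 2.3636
Odds_B = 27/59 = 0.4576
OR = Odds_A / Odds_B = 2.3636 / 0.4576
Exactly, OR = (78 * 59) / (33 * 27) = 4602 / 891
OR = 5.165

5.165


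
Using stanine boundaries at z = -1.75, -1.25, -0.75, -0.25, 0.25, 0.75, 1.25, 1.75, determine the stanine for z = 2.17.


Stanine boundaries: [-1.75, -1.25, -0.75, -0.25, 0.25, 0.75, 1.25, 1.75]
z = 2.17
Check each boundary:
  z >= -1.75 -> could be stanine 2
  z >= -1.25 -> could be stanine 3
  z >= -0.75 -> could be stanine 4
  z >= -0.25 -> could be stanine 5
  z >= 0.25 -> could be stanine 6
  z >= 0.75 -> could be stanine 7
  z >= 1.25 -> could be stanine 8
  z >= 1.75 -> could be stanine 9
Highest qualifying boundary gives stanine = 9

9


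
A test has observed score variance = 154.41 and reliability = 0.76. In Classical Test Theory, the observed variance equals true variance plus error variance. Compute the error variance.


var_true = rxx * var_obs = 0.76 * 154.41 = 117.3516
var_error = var_obs - var_true
var_error = 154.41 - 117.3516
var_error = 37.0584

37.0584


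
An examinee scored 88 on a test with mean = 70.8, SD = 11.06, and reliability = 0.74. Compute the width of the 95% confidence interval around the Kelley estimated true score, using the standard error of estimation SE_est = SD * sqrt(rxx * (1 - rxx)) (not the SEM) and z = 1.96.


True score estimate = 0.74*88 + 0.26*70.8 = 83.528
SE_est = SD * sqrt(rxx * (1 - rxx)) = 11.06 * sqrt(0.74 * 0.26) = 11.06 * sqrt(0.1924) = 4.851295
CI = T_est +/- z * SE_est, so width = 2 * z * SE_est = 2 * 1.96 * 4.851295
Width = 19.0171

19.0171


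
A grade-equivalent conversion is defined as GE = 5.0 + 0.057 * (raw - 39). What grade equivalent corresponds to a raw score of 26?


raw - median = 26 - 39 = -13
slope * diff = 0.057 * -13 = -0.741
GE = 5.0 + -0.741
GE = 4.259

4.259


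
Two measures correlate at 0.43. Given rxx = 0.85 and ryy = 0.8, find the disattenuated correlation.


r_corrected = rxy / sqrt(rxx * ryy)
= 0.43 / sqrt(0.85 * 0.8)
= 0.43 / sqrt(0.68)
= 0.43 / 0.824621
r_corrected = 0.5215

0.5215


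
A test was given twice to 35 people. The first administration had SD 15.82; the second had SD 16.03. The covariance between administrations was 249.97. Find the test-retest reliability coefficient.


r = cov(X,Y) / (SD_X * SD_Y)
r = 249.97 / (15.82 * 16.03)
r = 249.97 / 253.5946
r = 0.9857

0.9857


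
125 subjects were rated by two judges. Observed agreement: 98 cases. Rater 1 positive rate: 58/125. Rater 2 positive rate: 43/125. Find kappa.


P_o = 98/125 = 0.784
P_e = (58*43 + 67*82) / 15625 = 0.511232
kappa = (P_o - P_e) / (1 - P_e)
kappa = (0.784 - 0.511232) / (1 - 0.511232)
kappa = 0.5581

0.5581


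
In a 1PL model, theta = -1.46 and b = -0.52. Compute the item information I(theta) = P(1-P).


P = 1/(1+exp(-(-1.46--0.52))) = 0.2809
I = P*(1-P) = 0.2809 * 0.7191
I = 0.202

0.202


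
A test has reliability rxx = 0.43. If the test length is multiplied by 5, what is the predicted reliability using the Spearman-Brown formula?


r_new = (n * rxx) / (1 + (n-1) * rxx)
r_new = (5 * 0.43) / (1 + 4 * 0.43)
r_new = 2.15 / 2.72
r_new = 0.7904

0.7904


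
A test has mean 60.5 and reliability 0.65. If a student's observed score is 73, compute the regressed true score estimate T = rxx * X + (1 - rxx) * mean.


T_est = rxx * X + (1 - rxx) * mean
T_est = 0.65 * 73 + 0.35 * 60.5
T_est = 47.45 + 21.175
T_est = 68.625

68.625


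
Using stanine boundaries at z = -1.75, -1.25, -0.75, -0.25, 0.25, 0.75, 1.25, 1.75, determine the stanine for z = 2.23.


Stanine boundaries: [-1.75, -1.25, -0.75, -0.25, 0.25, 0.75, 1.25, 1.75]
z = 2.23
Check each boundary:
  z >= -1.75 -> could be stanine 2
  z >= -1.25 -> could be stanine 3
  z >= -0.75 -> could be stanine 4
  z >= -0.25 -> could be stanine 5
  z >= 0.25 -> could be stanine 6
  z >= 0.75 -> could be stanine 7
  z >= 1.25 -> could be stanine 8
  z >= 1.75 -> could be stanine 9
Highest qualifying boundary gives stanine = 9

9


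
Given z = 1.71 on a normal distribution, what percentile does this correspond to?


CDF(z) = 0.5 * (1 + erf(z/sqrt(2)))
erf(1.2092) = 0.9127
CDF = 0.9564
Percentile rank = 0.9564 * 100 = 95.64

95.64


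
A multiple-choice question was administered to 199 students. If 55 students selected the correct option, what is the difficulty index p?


Item difficulty p = number correct / total examinees
p = 55 / 199
p = 0.2764

0.2764


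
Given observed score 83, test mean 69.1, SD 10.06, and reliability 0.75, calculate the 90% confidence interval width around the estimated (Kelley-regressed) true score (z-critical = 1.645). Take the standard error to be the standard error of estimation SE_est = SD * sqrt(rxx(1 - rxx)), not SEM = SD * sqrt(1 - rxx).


True score estimate = 0.75*83 + 0.25*69.1 = 79.525
SE_est = SD * sqrt(rxx * (1 - rxx)) = 10.06 * sqrt(0.75 * 0.25) = 10.06 * sqrt(0.1875) = 4.356108
CI = T_est +/- z * SE_est, so width = 2 * z * SE_est = 2 * 1.645 * 4.356108
Width = 14.3316

14.3316


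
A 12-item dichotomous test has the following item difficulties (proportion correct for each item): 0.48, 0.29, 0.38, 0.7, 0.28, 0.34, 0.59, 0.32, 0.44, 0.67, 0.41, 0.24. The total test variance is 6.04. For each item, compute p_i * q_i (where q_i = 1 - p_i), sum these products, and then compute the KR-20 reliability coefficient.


For each item, compute p_i * q_i:
  Item 1: 0.48 * 0.52 = 0.2496
  Item 2: 0.29 * 0.71 = 0.2059
  Item 3: 0.38 * 0.62 = 0.2356
  Item 4: 0.7 * 0.3 = 0.21
  Item 5: 0.28 * 0.72 = 0.2016
  Item 6: 0.34 * 0.66 = 0.2244
  Item 7: 0.59 * 0.41 = 0.2419
  Item 8: 0.32 * 0.68 = 0.2176
  Item 9: 0.44 * 0.56 = 0.2464
  Item 10: 0.67 * 0.33 = 0.2211
  Item 11: 0.41 * 0.59 = 0.2419
  Item 12: 0.24 * 0.76 = 0.1824
Sum(p_i * q_i) = 0.2496 + 0.2059 + 0.2356 + 0.21 + 0.2016 + 0.2244 + 0.2419 + 0.2176 + 0.2464 + 0.2211 + 0.2419 + 0.1824 = 2.6784
KR-20 = (k/(k-1)) * (1 - Sum(p_i*q_i) / Var_total)
= (12/11) * (1 - 2.6784/6.04)
= 1.0909 * 0.5566
KR-20 = 0.6072

0.6072


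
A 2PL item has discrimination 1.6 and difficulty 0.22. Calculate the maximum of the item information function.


For 2PL, max info at theta = b = 0.22
I_max = a^2 / 4 = 1.6^2 / 4
= 2.56 / 4
I_max = 0.64

0.64


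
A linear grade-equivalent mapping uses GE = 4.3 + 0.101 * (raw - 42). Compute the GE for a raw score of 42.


raw - median = 42 - 42 = 0
slope * diff = 0.101 * 0 = 0.0
GE = 4.3 + 0.0
GE = 4.3

4.3


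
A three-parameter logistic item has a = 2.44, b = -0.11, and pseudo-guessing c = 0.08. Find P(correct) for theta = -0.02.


logit = 2.44*(-0.02 - -0.11) = 0.2196
P* = 1/(1 + exp(-0.2196)) = 0.5547
P = 0.08 + (1 - 0.08) * 0.5547
P = 0.5903

0.5903


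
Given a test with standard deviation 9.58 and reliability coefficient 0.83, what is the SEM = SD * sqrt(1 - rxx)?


SEM = SD * sqrt(1 - rxx)
SEM = 9.58 * sqrt(1 - 0.83)
SEM = 9.58 * sqrt(0.17) = 9.58 * 0.412311
SEM = 3.9499

3.9499


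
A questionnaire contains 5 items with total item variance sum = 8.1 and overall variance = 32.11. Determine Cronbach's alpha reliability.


alpha = (k/(k-1)) * (1 - sum(si^2)/s_total^2)
= (5/4) * (1 - 8.1/32.11)
alpha = 0.9347

0.9347


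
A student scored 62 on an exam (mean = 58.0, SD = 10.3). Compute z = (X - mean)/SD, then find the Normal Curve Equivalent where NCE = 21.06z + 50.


z = (X - mean) / SD = (62 - 58.0) / 10.3
z = 4.0 / 10.3
z = 0.3883
NCE = NCE = 21.06z + 50
Carry z at full precision (z = 4.0 / 10.3) into the conversion:
NCE = 21.06 * (4.0 / 10.3) + 50 = 84.24 / 10.3 + 50
NCE = 8.1786 + 50
NCE = 58.1786

58.1786


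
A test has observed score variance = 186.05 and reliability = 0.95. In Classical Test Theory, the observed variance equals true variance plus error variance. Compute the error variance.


var_true = rxx * var_obs = 0.95 * 186.05 = 176.7475
var_error = var_obs - var_true
var_error = 186.05 - 176.7475
var_error = 9.3025

9.3025


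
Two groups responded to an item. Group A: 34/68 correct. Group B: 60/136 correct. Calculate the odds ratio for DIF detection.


Odds_A = 34/34 = 1.0
Odds_B = 60/76 = 0.7895
OR = Odds_A / Odds_B = 1.0 / 0.7895
Exactly, OR = (34 * 76) / (34 * 60) = 2584 / 2040
OR = 1.2667

1.2667


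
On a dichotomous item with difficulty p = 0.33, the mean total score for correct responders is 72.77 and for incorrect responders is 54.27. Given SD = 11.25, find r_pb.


q = 1 - p = 0.67
rpb = ((M1 - M0) / SD) * sqrt(p * q)
rpb = ((72.77 - 54.27) / 11.25) * sqrt(0.33 * 0.67)
rpb = 0.7732

0.7732


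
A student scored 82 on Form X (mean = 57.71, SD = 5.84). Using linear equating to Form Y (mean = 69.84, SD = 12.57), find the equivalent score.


slope = SD_Y / SD_X = 12.57 / 5.84 ~ 2.1524
intercept = mean_Y - slope * mean_X = 69.84 - (12.57 / 5.84) * 57.71 ~ -54.3748
Y = slope * X + intercept. To avoid rounding drift from the rounded slope/intercept, evaluate the equivalent form Y = mean_Y + SD_Y * (X - mean_X) / SD_X at full precision:
Y = 69.84 + 12.57 * (82 - 57.71) / 5.84
Y = 69.84 + 12.57 * 24.29 / 5.84
Y = 69.84 + 305.3253 / 5.84
Y = 69.84 + 52.2817
Y = 122.1217

122.1217


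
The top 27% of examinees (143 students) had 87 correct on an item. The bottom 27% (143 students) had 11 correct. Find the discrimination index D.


p_upper = 87/143 = 0.6084
p_lower = 11/143 = 0.0769
D = 0.6084 - 0.0769 = 0.5315

0.5315


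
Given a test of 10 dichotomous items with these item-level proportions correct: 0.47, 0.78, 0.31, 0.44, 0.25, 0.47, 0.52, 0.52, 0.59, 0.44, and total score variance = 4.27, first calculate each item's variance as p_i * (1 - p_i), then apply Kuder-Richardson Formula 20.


For each item, compute p_i * q_i:
  Item 1: 0.47 * 0.53 = 0.2491
  Item 2: 0.78 * 0.22 = 0.1716
  Item 3: 0.31 * 0.69 = 0.2139
  Item 4: 0.44 * 0.56 = 0.2464
  Item 5: 0.25 * 0.75 = 0.1875
  Item 6: 0.47 * 0.53 = 0.2491
  Item 7: 0.52 * 0.48 = 0.2496
  Item 8: 0.52 * 0.48 = 0.2496
  Item 9: 0.59 * 0.41 = 0.2419
  Item 10: 0.44 * 0.56 = 0.2464
Sum(p_i * q_i) = 0.2491 + 0.1716 + 0.2139 + 0.2464 + 0.1875 + 0.2491 + 0.2496 + 0.2496 + 0.2419 + 0.2464 = 2.3051
KR-20 = (k/(k-1)) * (1 - Sum(p_i*q_i) / Var_total)
= (10/9) * (1 - 2.3051/4.27)
= 1.1111 * 0.4602
KR-20 = 0.5113

0.5113


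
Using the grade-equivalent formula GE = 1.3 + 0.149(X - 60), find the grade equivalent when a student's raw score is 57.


raw - median = 57 - 60 = -3
slope * diff = 0.149 * -3 = -0.447
GE = 1.3 + -0.447
GE = 0.853

0.853


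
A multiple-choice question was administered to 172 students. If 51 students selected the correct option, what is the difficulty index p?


Item difficulty p = number correct / total examinees
p = 51 / 172
p = 0.2965

0.2965


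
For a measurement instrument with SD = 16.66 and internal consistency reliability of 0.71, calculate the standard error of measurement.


SEM = SD * sqrt(1 - rxx)
SEM = 16.66 * sqrt(1 - 0.71)
SEM = 16.66 * sqrt(0.29) = 16.66 * 0.538516
SEM = 8.9717

8.9717


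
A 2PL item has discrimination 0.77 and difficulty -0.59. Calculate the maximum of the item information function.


For 2PL, max info at theta = b = -0.59
I_max = a^2 / 4 = 0.77^2 / 4
= 0.5929 / 4
I_max = 0.1482

0.1482


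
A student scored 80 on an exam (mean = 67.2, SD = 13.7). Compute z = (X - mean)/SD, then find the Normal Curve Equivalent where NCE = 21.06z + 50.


z = (X - mean) / SD = (80 - 67.2) / 13.7
z = 12.8 / 13.7
z = 0.9343
NCE = NCE = 21.06z + 50
Carry z at full precision (z = 12.8 / 13.7) into the conversion:
NCE = 21.06 * (12.8 / 13.7) + 50 = 269.568 / 13.7 + 50
NCE = 19.6765 + 50
NCE = 69.6765

69.6765


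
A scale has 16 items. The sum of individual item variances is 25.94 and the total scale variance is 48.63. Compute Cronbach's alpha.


alpha = (k/(k-1)) * (1 - sum(si^2)/s_total^2)
= (16/15) * (1 - 25.94/48.63)
alpha = 0.4977

0.4977


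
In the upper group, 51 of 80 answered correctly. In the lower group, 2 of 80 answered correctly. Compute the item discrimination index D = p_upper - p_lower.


p_upper = 51/80 = 0.6375
p_lower = 2/80 = 0.025
D = 0.6375 - 0.025 = 0.6125

0.6125


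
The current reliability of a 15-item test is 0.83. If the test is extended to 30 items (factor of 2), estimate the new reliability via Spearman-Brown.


r_new = (n * rxx) / (1 + (n-1) * rxx)
r_new = (2 * 0.83) / (1 + 1 * 0.83)
r_new = 1.66 / 1.83
r_new = 0.9071

0.9071


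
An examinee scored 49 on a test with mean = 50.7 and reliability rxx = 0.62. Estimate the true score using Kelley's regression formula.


T_est = rxx * X + (1 - rxx) * mean
T_est = 0.62 * 49 + 0.38 * 50.7
T_est = 30.38 + 19.266
T_est = 49.646

49.646


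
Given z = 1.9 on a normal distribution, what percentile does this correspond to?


CDF(z) = 0.5 * (1 + erf(z/sqrt(2)))
erf(1.3435) = 0.9426
CDF = 0.9713
Percentile rank = 0.9713 * 100 = 97.13

97.13


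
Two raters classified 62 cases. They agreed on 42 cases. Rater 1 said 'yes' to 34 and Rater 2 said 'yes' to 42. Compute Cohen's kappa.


P_o = 42/62 = 0.677419
P_e = (34*42 + 28*20) / 3844 = 0.51717
kappa = (P_o - P_e) / (1 - P_e)
kappa = (0.677419 - 0.51717) / (1 - 0.51717)
kappa = 0.3319

0.3319


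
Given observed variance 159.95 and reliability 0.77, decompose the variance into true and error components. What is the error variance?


var_true = rxx * var_obs = 0.77 * 159.95 = 123.1615
var_error = var_obs - var_true
var_error = 159.95 - 123.1615
var_error = 36.7885

36.7885


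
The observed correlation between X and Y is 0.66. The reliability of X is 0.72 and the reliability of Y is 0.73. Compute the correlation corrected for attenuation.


r_corrected = rxy / sqrt(rxx * ryy)
= 0.66 / sqrt(0.72 * 0.73)
= 0.66 / sqrt(0.5256)
= 0.66 / 0.724983
r_corrected = 0.9104

0.9104


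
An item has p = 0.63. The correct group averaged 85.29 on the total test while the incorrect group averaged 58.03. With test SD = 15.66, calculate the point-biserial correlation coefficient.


q = 1 - p = 0.37
rpb = ((M1 - M0) / SD) * sqrt(p * q)
rpb = ((85.29 - 58.03) / 15.66) * sqrt(0.63 * 0.37)
rpb = 0.8404

0.8404


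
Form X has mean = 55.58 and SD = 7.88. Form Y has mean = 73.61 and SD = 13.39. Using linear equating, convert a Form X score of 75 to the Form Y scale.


slope = SD_Y / SD_X = 13.39 / 7.88 ~ 1.6992
intercept = mean_Y - slope * mean_X = 73.61 - (13.39 / 7.88) * 55.58 ~ -20.8337
Y = slope * X + intercept. To avoid rounding drift from the rounded slope/intercept, evaluate the equivalent form Y = mean_Y + SD_Y * (X - mean_X) / SD_X at full precision:
Y = 73.61 + 13.39 * (75 - 55.58) / 7.88
Y = 73.61 + 13.39 * 19.42 / 7.88
Y = 73.61 + 260.0338 / 7.88
Y = 73.61 + 32.9992
Y = 106.6092

106.6092


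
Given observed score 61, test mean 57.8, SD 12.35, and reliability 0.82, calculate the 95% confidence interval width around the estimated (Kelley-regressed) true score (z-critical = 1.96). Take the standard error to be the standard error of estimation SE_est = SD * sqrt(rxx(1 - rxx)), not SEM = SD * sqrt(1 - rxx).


True score estimate = 0.82*61 + 0.18*57.8 = 60.424
SE_est = SD * sqrt(rxx * (1 - rxx)) = 12.35 * sqrt(0.82 * 0.18) = 12.35 * sqrt(0.1476) = 4.744715
CI = T_est +/- z * SE_est, so width = 2 * z * SE_est = 2 * 1.96 * 4.744715
Width = 18.5993

18.5993


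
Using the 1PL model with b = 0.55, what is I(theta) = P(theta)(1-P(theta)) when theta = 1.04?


P = 1/(1+exp(-(1.04-0.55))) = 0.6201
I = P*(1-P) = 0.6201 * 0.3799
I = 0.2356

0.2356


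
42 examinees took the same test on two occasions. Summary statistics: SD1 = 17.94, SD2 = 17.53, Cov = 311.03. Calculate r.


r = cov(X,Y) / (SD_X * SD_Y)
r = 311.03 / (17.94 * 17.53)
r = 311.03 / 314.4882
r = 0.989

0.989


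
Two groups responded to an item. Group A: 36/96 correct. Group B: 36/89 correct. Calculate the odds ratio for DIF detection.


Odds_A = 36/60 = 0.6
Odds_B = 36/53 = 0.6792
OR = Odds_A / Odds_B = 0.6 / 0.6792
Exactly, OR = (36 * 53) / (60 * 36) = 1908 / 2160
OR = 0.8833

0.8833


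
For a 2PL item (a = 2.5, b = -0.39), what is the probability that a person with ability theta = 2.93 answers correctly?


a*(theta - b) = 2.5 * (2.93 - -0.39) = 8.3
exp(-8.3) = 0.0002
P = 1 / (1 + 0.0002)
P = 0.9998

0.9998


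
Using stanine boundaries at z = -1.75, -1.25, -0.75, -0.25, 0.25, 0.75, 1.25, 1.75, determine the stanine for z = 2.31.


Stanine boundaries: [-1.75, -1.25, -0.75, -0.25, 0.25, 0.75, 1.25, 1.75]
z = 2.31
Check each boundary:
  z >= -1.75 -> could be stanine 2
  z >= -1.25 -> could be stanine 3
  z >= -0.75 -> could be stanine 4
  z >= -0.25 -> could be stanine 5
  z >= 0.25 -> could be stanine 6
  z >= 0.75 -> could be stanine 7
  z >= 1.25 -> could be stanine 8
  z >= 1.75 -> could be stanine 9
Highest qualifying boundary gives stanine = 9

9


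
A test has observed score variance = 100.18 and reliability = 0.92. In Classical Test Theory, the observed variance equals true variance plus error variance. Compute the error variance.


var_true = rxx * var_obs = 0.92 * 100.18 = 92.1656
var_error = var_obs - var_true
var_error = 100.18 - 92.1656
var_error = 8.0144

8.0144


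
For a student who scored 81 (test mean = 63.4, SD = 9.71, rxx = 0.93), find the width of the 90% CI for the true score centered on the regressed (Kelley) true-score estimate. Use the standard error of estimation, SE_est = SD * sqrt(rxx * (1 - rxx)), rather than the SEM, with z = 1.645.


True score estimate = 0.93*81 + 0.07*63.4 = 79.768
SE_est = SD * sqrt(rxx * (1 - rxx)) = 9.71 * sqrt(0.93 * 0.07) = 9.71 * sqrt(0.0651) = 2.477478
CI = T_est +/- z * SE_est, so width = 2 * z * SE_est = 2 * 1.645 * 2.477478
Width = 8.1509

8.1509


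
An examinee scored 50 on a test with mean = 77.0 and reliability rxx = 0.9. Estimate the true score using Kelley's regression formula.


T_est = rxx * X + (1 - rxx) * mean
T_est = 0.9 * 50 + 0.1 * 77.0
T_est = 45.0 + 7.7
T_est = 52.7

52.7


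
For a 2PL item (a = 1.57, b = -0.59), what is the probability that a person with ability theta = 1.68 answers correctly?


a*(theta - b) = 1.57 * (1.68 - -0.59) = 3.5639
exp(-3.5639) = 0.0283
P = 1 / (1 + 0.0283)
P = 0.9725

0.9725


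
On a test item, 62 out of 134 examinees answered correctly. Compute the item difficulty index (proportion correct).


Item difficulty p = number correct / total examinees
p = 62 / 134
p = 0.4627

0.4627


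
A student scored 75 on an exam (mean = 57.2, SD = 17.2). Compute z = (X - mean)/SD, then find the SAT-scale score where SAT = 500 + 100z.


z = (X - mean) / SD = (75 - 57.2) / 17.2
z = 17.8 / 17.2
z = 1.0349
SAT-scale = SAT = 500 + 100z
Carry z at full precision (z = 17.8 / 17.2) into the conversion:
SAT-scale = 500 + 100 * (17.8 / 17.2) = 500 + 1780 / 17.2
SAT-scale = 500 + 103.4884
SAT-scale = 603.4884

603.4884


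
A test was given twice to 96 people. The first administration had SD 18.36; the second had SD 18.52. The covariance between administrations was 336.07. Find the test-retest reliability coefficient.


r = cov(X,Y) / (SD_X * SD_Y)
r = 336.07 / (18.36 * 18.52)
r = 336.07 / 340.0272
r = 0.9884

0.9884


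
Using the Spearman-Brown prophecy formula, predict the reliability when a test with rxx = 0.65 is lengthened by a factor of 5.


r_new = (n * rxx) / (1 + (n-1) * rxx)
r_new = (5 * 0.65) / (1 + 4 * 0.65)
r_new = 3.25 / 3.6
r_new = 0.9028

0.9028


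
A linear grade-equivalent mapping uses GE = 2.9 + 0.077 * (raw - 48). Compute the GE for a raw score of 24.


raw - median = 24 - 48 = -24
slope * diff = 0.077 * -24 = -1.848
GE = 2.9 + -1.848
GE = 1.052

1.052


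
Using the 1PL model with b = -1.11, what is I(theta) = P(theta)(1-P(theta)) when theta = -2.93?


P = 1/(1+exp(-(-2.93--1.11))) = 0.1394
I = P*(1-P) = 0.1394 * 0.8606
I = 0.12

0.12


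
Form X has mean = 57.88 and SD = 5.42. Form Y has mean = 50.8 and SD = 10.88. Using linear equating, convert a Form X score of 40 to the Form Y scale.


slope = SD_Y / SD_X = 10.88 / 5.42 ~ 2.0074
intercept = mean_Y - slope * mean_X = 50.8 - (10.88 / 5.42) * 57.88 ~ -65.3872
Y = slope * X + intercept. To avoid rounding drift from the rounded slope/intercept, evaluate the equivalent form Y = mean_Y + SD_Y * (X - mean_X) / SD_X at full precision:
Y = 50.8 + 10.88 * (40 - 57.88) / 5.42
Y = 50.8 - 10.88 * 17.88 / 5.42
Y = 50.8 - 194.5344 / 5.42
Y = 50.8 - 35.892
Y = 14.908

14.908


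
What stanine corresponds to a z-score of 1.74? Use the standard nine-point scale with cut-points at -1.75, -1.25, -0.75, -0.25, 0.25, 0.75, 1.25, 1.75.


Stanine boundaries: [-1.75, -1.25, -0.75, -0.25, 0.25, 0.75, 1.25, 1.75]
z = 1.74
Check each boundary:
  z >= -1.75 -> could be stanine 2
  z >= -1.25 -> could be stanine 3
  z >= -0.75 -> could be stanine 4
  z >= -0.25 -> could be stanine 5
  z >= 0.25 -> could be stanine 6
  z >= 0.75 -> could be stanine 7
  z >= 1.25 -> could be stanine 8
  z < 1.75
Highest qualifying boundary gives stanine = 8

8


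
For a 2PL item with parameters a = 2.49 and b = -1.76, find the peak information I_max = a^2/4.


For 2PL, max info at theta = b = -1.76
I_max = a^2 / 4 = 2.49^2 / 4
= 6.2001 / 4
I_max = 1.55

1.55


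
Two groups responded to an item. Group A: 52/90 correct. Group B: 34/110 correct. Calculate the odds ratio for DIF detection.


Odds_A = 52/38 = 1.3684
Odds_B = 34/76 = 0.4474
OR = Odds_A / Odds_B = 1.3684 / 0.4474
Exactly, OR = (52 * 76) / (38 * 34) = 3952 / 1292
OR = 3.0588

3.0588


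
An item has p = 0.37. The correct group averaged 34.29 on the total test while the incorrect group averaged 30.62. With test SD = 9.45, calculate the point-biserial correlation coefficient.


q = 1 - p = 0.63
rpb = ((M1 - M0) / SD) * sqrt(p * q)
rpb = ((34.29 - 30.62) / 9.45) * sqrt(0.37 * 0.63)
rpb = 0.1875

0.1875


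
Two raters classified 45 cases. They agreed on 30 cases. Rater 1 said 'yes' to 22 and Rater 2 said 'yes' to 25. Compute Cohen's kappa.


P_o = 30/45 = 0.666667
P_e = (22*25 + 23*20) / 2025 = 0.498765
kappa = (P_o - P_e) / (1 - P_e)
kappa = (0.666667 - 0.498765) / (1 - 0.498765)
kappa = 0.335

0.335


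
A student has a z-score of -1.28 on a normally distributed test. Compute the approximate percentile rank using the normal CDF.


CDF(z) = 0.5 * (1 + erf(z/sqrt(2)))
erf(-0.9051) = -0.7995
CDF = 0.1003
Percentile rank = 0.1003 * 100 = 10.03

10.03


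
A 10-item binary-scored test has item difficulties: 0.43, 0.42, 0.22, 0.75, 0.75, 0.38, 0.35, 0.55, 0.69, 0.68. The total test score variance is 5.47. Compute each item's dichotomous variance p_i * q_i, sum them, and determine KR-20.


For each item, compute p_i * q_i:
  Item 1: 0.43 * 0.57 = 0.2451
  Item 2: 0.42 * 0.58 = 0.2436
  Item 3: 0.22 * 0.78 = 0.1716
  Item 4: 0.75 * 0.25 = 0.1875
  Item 5: 0.75 * 0.25 = 0.1875
  Item 6: 0.38 * 0.62 = 0.2356
  Item 7: 0.35 * 0.65 = 0.2275
  Item 8: 0.55 * 0.45 = 0.2475
  Item 9: 0.69 * 0.31 = 0.2139
  Item 10: 0.68 * 0.32 = 0.2176
Sum(p_i * q_i) = 0.2451 + 0.2436 + 0.1716 + 0.1875 + 0.1875 + 0.2356 + 0.2275 + 0.2475 + 0.2139 + 0.2176 = 2.1774
KR-20 = (k/(k-1)) * (1 - Sum(p_i*q_i) / Var_total)
= (10/9) * (1 - 2.1774/5.47)
= 1.1111 * 0.6019
KR-20 = 0.6688

0.6688


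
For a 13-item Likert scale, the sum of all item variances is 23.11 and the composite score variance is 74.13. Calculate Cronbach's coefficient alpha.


alpha = (k/(k-1)) * (1 - sum(si^2)/s_total^2)
= (13/12) * (1 - 23.11/74.13)
alpha = 0.7456

0.7456


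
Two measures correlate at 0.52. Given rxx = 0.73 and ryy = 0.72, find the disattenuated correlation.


r_corrected = rxy / sqrt(rxx * ryy)
= 0.52 / sqrt(0.73 * 0.72)
= 0.52 / sqrt(0.5256)
= 0.52 / 0.724983
r_corrected = 0.7173

0.7173


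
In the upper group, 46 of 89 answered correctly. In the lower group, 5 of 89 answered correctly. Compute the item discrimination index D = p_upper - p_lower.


p_upper = 46/89 = 0.5169
p_lower = 5/89 = 0.0562
D = 0.5169 - 0.0562 = 0.4607

0.4607


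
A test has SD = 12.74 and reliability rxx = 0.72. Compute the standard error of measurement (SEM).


SEM = SD * sqrt(1 - rxx)
SEM = 12.74 * sqrt(1 - 0.72)
SEM = 12.74 * sqrt(0.28) = 12.74 * 0.52915
SEM = 6.7414

6.7414


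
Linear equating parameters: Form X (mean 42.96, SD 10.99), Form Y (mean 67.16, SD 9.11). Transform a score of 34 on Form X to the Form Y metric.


slope = SD_Y / SD_X = 9.11 / 10.99 ~ 0.8289
intercept = mean_Y - slope * mean_X = 67.16 - (9.11 / 10.99) * 42.96 ~ 31.5489
Y = slope * X + intercept. To avoid rounding drift from the rounded slope/intercept, evaluate the equivalent form Y = mean_Y + SD_Y * (X - mean_X) / SD_X at full precision:
Y = 67.16 + 9.11 * (34 - 42.96) / 10.99
Y = 67.16 - 9.11 * 8.96 / 10.99
Y = 67.16 - 81.6256 / 10.99
Y = 67.16 - 7.4273
Y = 59.7327

59.7327


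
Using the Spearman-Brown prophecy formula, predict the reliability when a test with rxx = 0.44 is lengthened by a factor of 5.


r_new = (n * rxx) / (1 + (n-1) * rxx)
r_new = (5 * 0.44) / (1 + 4 * 0.44)
r_new = 2.2 / 2.76
r_new = 0.7971

0.7971


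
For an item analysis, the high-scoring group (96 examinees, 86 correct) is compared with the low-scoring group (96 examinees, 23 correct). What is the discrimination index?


p_upper = 86/96 = 0.8958
p_lower = 23/96 = 0.2396
D = 0.8958 - 0.2396 = 0.6562

0.6562


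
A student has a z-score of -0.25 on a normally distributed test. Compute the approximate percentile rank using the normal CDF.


CDF(z) = 0.5 * (1 + erf(z/sqrt(2)))
erf(-0.1768) = -0.1974
CDF = 0.4013
Percentile rank = 0.4013 * 100 = 40.13

40.13


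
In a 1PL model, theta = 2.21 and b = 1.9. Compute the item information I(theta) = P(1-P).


P = 1/(1+exp(-(2.21-1.9))) = 0.5769
I = P*(1-P) = 0.5769 * 0.4231
I = 0.2441

0.2441


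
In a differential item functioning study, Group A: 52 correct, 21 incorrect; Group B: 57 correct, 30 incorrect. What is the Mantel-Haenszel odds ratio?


Odds_A = 52/21 = 2.4762
Odds_B = 57/30 = 1.9
OR = Odds_A / Odds_B = 2.4762 / 1.9
Exactly, OR = (52 * 30) / (21 * 57) = 1560 / 1197
OR = 1.3033

1.3033


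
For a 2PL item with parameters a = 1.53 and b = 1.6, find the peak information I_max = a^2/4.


For 2PL, max info at theta = b = 1.6
I_max = a^2 / 4 = 1.53^2 / 4
= 2.3409 / 4
I_max = 0.5852

0.5852
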